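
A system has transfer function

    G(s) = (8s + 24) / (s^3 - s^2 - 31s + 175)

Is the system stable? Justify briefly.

The denominator s^3 - s^2 - 31s + 175 factors as (s^2 - 8s + 25)(s + 7), giving poles at s = 4 ± 3j, -7.
Since the pole(s) at s = 4 + 3j, 4 - 3j lie in the right half-plane, the system is unstable.

unstable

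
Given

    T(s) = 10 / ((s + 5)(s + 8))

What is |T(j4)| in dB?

Substitute s = j4: numerator = 10, denominator = 24 + j52.
|T(j4)| = |10| / |24 + j52| = 10 / 57.271 ≈ 0.1746.
In decibels: 20·log₁₀(0.1746) ≈ -15.2 dB.

|T(j4)|_dB ≈ -15.2 dB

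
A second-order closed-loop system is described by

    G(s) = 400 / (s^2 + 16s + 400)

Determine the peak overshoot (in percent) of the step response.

%OS ≈ 25.4%

Comparing s^2 + 16s + 400 to s^2 + 2ζωₙs + ωₙ²: ωₙ = 20 rad/s and ζ = 16/(2·20) = 0.4.
%OS = 100·exp(−πζ/√(1−ζ²)) = 100·exp(−π·0.4/√(1−0.4²)) ≈ 25.4%.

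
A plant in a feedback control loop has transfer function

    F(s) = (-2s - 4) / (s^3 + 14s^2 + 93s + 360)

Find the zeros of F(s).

Set the numerator to zero: -2s - 4 = 0, i.e. -2·(s + 2) = 0.
So s = -2.

s = -2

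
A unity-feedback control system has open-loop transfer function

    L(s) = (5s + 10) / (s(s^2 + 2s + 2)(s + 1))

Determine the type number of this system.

The denominator has 1 factor of s at the origin (free integrator), so this is a Type 1 system.

Type 1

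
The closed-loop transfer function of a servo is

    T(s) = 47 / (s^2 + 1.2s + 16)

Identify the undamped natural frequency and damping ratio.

ωₙ = 4 rad/s, ζ = 0.15

Compare the denominator to the standard form s^2 + 2ζωₙs + ωₙ².
ωₙ² = 16, so ωₙ = 4 rad/s.
2ζωₙ = 1.2, so ζ = 1.2/(2·4) = 0.15.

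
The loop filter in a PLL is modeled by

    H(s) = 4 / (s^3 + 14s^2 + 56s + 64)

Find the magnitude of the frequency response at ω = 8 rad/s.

|H(j8)| ≈ 0.004794

Substitute s = j8: numerator = 4, denominator = -832 - j64.
|H(j8)| = |4| / |-832 - j64| = 4 / 834.46 ≈ 0.004794.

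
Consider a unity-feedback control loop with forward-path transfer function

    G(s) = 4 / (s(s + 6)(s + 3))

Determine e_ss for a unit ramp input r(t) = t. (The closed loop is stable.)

e_ss = 4.500

G(s) has one pole at the origin.
This is a Type 1 system. Kv = lim_{s→0} s·G(s) = 4/18 = 2/9.
e_ss = 1/Kv = 1/(2/9) = 9/2 ≈ 4.500.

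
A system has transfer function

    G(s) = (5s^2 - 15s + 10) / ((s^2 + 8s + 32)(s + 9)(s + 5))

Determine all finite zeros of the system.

s = 1, 2

Set the numerator to zero: 5s^2 - 15s + 10 = 0, i.e. 5·(s^2 - 3s + 2) = 0.
Factoring: (s - 1)(s - 2) = 0.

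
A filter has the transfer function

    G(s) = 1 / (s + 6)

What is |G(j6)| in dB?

Substitute s = j6: numerator = 1, denominator = 6 + j6.
|G(j6)| = |1| / |6 + j6| = 1 / 8.4853 ≈ 0.1179.
In decibels: 20·log₁₀(0.1179) ≈ -18.6 dB.

|G(j6)|_dB ≈ -18.6 dB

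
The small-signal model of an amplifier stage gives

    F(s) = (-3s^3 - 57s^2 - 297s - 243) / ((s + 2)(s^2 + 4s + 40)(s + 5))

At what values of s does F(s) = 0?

Set the numerator to zero: -3s^3 - 57s^2 - 297s - 243 = 0, i.e. -3·(s^3 + 19s^2 + 99s + 81) = 0.
Factoring: (s + 9)^2(s + 1) = 0.

s = -9, -9, -1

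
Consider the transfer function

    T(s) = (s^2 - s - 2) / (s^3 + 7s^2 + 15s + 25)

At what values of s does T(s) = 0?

Set the numerator to zero: s^2 - s - 2 = 0.
Factoring: (s - 2)(s + 1) = 0.

s = 2, -1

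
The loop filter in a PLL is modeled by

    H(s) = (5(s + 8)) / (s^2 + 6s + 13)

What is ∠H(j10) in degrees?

At s = j10: numerator = 40 + j50, denominator = -87 + j60.
∠H = ∠num − ∠den = 51.340° − (145.41°) = -94.07°.

∠H(j10) ≈ -94.07°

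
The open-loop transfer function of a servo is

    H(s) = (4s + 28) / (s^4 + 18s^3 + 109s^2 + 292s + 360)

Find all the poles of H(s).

s = -2 + 2j, -2 - 2j, -9, -5

The poles are the roots of the denominator s^4 + 18s^3 + 109s^2 + 292s + 360 = 0.
Trying s = -9: the polynomial evaluates to 0, so (s + 9) is a factor.
Dividing out leaves s^3 + 9s^2 + 28s + 40 = 0.
This factors further as (s^2 + 4s + 8)(s + 5) = 0.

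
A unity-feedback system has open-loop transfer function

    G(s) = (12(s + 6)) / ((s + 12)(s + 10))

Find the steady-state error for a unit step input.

e_ss = 0.6250

G(s) has no poles at the origin.
This is a Type 0 system. Kp = lim_{s→0} G(s) = 72/120 = 3/5.
e_ss = 1/(1 + Kp) = 1/(1 + 3/5) = 5/8 ≈ 0.6250.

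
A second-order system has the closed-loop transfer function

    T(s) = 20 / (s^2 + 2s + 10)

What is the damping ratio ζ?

ζ ≈ 0.3162

Compare the denominator to the standard form s^2 + 2ζωₙs + ωₙ².
ωₙ² = 10, so ωₙ = √10 ≈ 3.162 rad/s.
2ζωₙ = 2, so ζ = 2/(2·√10) ≈ 0.3162.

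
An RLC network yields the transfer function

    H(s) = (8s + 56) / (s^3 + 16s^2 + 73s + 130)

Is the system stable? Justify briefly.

The denominator s^3 + 16s^2 + 73s + 130 factors as (s + 10)(s^2 + 6s + 13), giving poles at s = -10, -3 + 2j, -3 - 2j.
Since all poles lie strictly in the left half-plane, the system is stable.

stable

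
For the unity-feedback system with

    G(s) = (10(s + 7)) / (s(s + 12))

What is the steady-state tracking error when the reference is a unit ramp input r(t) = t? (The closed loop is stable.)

e_ss = 0.1714

G(s) has one pole at the origin.
This is a Type 1 system. Kv = lim_{s→0} s·G(s) = 70/12 = 35/6.
e_ss = 1/Kv = 1/(35/6) = 6/35 ≈ 0.1714.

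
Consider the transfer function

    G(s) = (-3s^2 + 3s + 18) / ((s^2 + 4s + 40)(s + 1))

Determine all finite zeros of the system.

s = 3, -2

Set the numerator to zero: -3s^2 + 3s + 18 = 0, i.e. -3·(s^2 - s - 6) = 0.
Factoring: (s - 3)(s + 2) = 0.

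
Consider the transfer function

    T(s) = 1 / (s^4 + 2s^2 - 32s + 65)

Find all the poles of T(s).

s = 2 ± j, -2 ± 3j

The poles are the roots of the denominator s^4 + 2s^2 - 32s + 65 = 0.
No real roots exist; factor into two real quadratics: (s^2 - 4s + 5)(s^2 + 4s + 13) = 0.
Each quadratic gives a conjugate pair via the quadratic formula.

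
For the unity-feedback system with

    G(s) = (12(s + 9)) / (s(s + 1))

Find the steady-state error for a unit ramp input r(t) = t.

G(s) has one pole at the origin.
This is a Type 1 system. Kv = lim_{s→0} s·G(s) = 108/1.
e_ss = 1/Kv = 1/(108) = 1/108 ≈ 0.009259.

e_ss = 0.009259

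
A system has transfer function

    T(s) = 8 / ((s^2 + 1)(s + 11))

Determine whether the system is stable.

marginally stable

The poles can be read from the denominator factors: s = ±j, -11.
Since the simple pole(s) at s = ±j lie on the jω-axis with none in the right half-plane, the system is marginally stable.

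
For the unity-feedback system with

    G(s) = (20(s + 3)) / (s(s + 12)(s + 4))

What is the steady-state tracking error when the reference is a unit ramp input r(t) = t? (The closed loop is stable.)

e_ss = 0.8000

G(s) has one pole at the origin.
This is a Type 1 system. Kv = lim_{s→0} s·G(s) = 60/48 = 5/4.
e_ss = 1/Kv = 1/(5/4) = 4/5 ≈ 0.8000.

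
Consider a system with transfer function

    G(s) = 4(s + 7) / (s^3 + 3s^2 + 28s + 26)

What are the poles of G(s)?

s = -1 ± 5j, -1

The poles are the roots of the denominator s^3 + 3s^2 + 28s + 26 = 0.
Trying s = -1: the polynomial evaluates to 0, so (s + 1) is a factor.
Dividing out leaves s^2 + 2s + 26 = 0.
The quadratic formula then gives s = -1 ± 5j.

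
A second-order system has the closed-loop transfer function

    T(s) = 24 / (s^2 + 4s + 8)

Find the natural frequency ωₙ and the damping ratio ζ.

ωₙ ≈ 2.828 rad/s, ζ ≈ 0.7071

Compare the denominator to the standard form s^2 + 2ζωₙs + ωₙ².
ωₙ² = 8, so ωₙ = √8 ≈ 2.828 rad/s.
2ζωₙ = 4, so ζ = 4/(2·√8) ≈ 0.7071.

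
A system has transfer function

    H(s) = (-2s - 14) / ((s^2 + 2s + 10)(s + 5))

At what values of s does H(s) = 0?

s = -7

Set the numerator to zero: -2s - 14 = 0, i.e. -2·(s + 7) = 0.
So s = -7.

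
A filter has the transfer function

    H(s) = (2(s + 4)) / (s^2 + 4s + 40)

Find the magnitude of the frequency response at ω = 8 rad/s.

Substitute s = j8: numerator = 8 + j16, denominator = -24 + j32.
|H(j8)| = |8 + j16| / |-24 + j32| = 17.889 / 40 ≈ 0.4472.

|H(j8)| ≈ 0.4472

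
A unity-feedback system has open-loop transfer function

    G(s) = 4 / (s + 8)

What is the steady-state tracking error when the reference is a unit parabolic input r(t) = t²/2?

e_ss = ∞

G(s) has no poles at the origin.
This is a Type 0 system; Ka = lim_{s→0} s^2·G(s) = 0, so the steady-state error for a parabola input is infinite.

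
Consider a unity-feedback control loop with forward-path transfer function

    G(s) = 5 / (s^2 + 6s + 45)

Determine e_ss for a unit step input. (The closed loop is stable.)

G(s) has no poles at the origin.
This is a Type 0 system. Kp = lim_{s→0} G(s) = 5/45 = 1/9.
e_ss = 1/(1 + Kp) = 1/(1 + 1/9) = 9/10 ≈ 0.9000.

e_ss = 0.9000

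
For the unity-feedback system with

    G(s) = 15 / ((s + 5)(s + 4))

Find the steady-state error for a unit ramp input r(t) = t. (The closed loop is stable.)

e_ss = ∞

G(s) has no poles at the origin.
This is a Type 0 system; Kv = lim_{s→0} s·G(s) = 0, so the steady-state error for a ramp input is infinite.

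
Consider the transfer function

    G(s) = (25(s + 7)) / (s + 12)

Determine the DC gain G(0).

G(0) = 175/12 ≈ 14.58

At s = 0 each factor (s + a) contributes a and each (s^2 + bs + c) contributes c.
G(0) = 25·(7) / ((12)) = 175/12 = 175/12.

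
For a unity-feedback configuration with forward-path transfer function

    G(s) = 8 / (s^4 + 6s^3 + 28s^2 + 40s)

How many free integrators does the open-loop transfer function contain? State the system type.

Type 1

Factor s from the denominator: s^4 + 6s^3 + 28s^2 + 40s = s·(s^3 + 6s^2 + 28s + 40).
There is 1 pole at the origin, so the system is Type 1.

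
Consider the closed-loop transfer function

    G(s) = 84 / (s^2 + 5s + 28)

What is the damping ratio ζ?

ζ ≈ 0.4725

Compare the denominator to the standard form s^2 + 2ζωₙs + ωₙ².
ωₙ² = 28, so ωₙ = √28 ≈ 5.292 rad/s.
2ζωₙ = 5, so ζ = 5/(2·√28) ≈ 0.4725.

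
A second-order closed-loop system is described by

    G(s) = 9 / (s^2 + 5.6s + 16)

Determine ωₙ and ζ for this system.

Compare the denominator to the standard form s^2 + 2ζωₙs + ωₙ².
ωₙ² = 16, so ωₙ = 4 rad/s.
2ζωₙ = 5.6, so ζ = 5.6/(2·4) = 0.7.
With ζ = 0.7 the response is underdamped.

ωₙ = 4 rad/s, ζ = 0.7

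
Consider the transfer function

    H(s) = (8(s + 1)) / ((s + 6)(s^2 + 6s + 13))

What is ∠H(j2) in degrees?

∠H(j2) ≈ -8.130°

At s = j2: numerator = 8 + j16, denominator = 30 + j90.
∠H = ∠num − ∠den = 63.435° − (71.565°) = -8.130°.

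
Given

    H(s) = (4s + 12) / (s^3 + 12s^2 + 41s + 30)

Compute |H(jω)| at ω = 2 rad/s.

Substitute s = j2: numerator = 12 + j8, denominator = -18 + j74.
|H(j2)| = |12 + j8| / |-18 + j74| = 14.422 / 76.158 ≈ 0.1894.

|H(j2)| ≈ 0.1894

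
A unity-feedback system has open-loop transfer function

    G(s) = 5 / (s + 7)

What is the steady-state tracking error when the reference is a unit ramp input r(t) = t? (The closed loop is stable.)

G(s) has no poles at the origin.
This is a Type 0 system; Kv = lim_{s→0} s·G(s) = 0, so the steady-state error for a ramp input is infinite.

e_ss = ∞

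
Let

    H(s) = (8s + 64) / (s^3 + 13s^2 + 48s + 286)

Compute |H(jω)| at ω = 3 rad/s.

Substitute s = j3: numerator = 64 + j24, denominator = 169 + j117.
|H(j3)| = |64 + j24| / |169 + j117| = 68.352 / 205.55 ≈ 0.3325.

|H(j3)| ≈ 0.3325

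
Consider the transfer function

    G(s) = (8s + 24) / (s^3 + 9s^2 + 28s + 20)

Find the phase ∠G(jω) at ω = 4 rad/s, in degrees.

At s = j4: numerator = 24 + j32, denominator = -124 + j48.
∠G = ∠num − ∠den = 53.130° − (158.84°) = -105.7°.

∠G(j4) ≈ -105.7°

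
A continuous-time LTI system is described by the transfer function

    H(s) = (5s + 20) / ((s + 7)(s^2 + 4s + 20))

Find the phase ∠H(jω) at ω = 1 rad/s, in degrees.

At s = j1: numerator = 20 + j5, denominator = 129 + j47.
∠H = ∠num − ∠den = 14.036° − (20.019°) = -5.983°.

∠H(j1) ≈ -5.983°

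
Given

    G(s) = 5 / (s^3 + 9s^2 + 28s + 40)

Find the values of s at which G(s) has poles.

s = -2 ± 2j, -5

The poles are the roots of the denominator s^3 + 9s^2 + 28s + 40 = 0.
Trying s = -5: the polynomial evaluates to 0, so (s + 5) is a factor.
Dividing out leaves s^2 + 4s + 8 = 0.
The quadratic formula then gives s = -2 ± 2j.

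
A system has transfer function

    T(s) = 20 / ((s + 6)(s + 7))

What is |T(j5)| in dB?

|T(j5)|_dB ≈ -10.5 dB

Substitute s = j5: numerator = 20, denominator = 17 + j65.
|T(j5)| = |20| / |17 + j65| = 20 / 67.186 ≈ 0.2977.
In decibels: 20·log₁₀(0.2977) ≈ -10.5 dB.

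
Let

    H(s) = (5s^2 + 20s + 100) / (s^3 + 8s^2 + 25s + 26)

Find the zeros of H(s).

Set the numerator to zero: 5s^2 + 20s + 100 = 0, i.e. 5·(s^2 + 4s + 20) = 0.
Factoring: (s^2 + 4s + 20) = 0.

s = -2 + 4j, -2 - 4j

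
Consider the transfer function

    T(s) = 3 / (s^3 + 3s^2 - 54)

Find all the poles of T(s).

The poles are the roots of the denominator s^3 + 3s^2 - 54 = 0.
Trying s = 3: the polynomial evaluates to 0, so (s - 3) is a factor.
Dividing out leaves s^2 + 6s + 18 = 0.
The quadratic formula then gives s = -3 ± 3j.

s = -3 ± 3j, 3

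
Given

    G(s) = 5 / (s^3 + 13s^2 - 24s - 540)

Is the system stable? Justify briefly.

unstable

The denominator s^3 + 13s^2 - 24s - 540 factors as (s + 10)(s - 6)(s + 9), giving poles at s = -10, 6, -9.
Since the pole(s) at s = 6 lie in the right half-plane, the system is unstable.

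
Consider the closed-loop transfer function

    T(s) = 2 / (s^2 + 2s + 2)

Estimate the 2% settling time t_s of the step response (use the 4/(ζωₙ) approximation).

t_s ≈ 4 s

Comparing s^2 + 2s + 2 to s^2 + 2ζωₙs + ωₙ²: ωₙ = √2 ≈ 1.414 rad/s and ζ = 2/(2·√2) ≈ 0.7071.
ζωₙ = 2/2 = 1, so t_s ≈ 4/(ζωₙ) = 4/1 = 4 s.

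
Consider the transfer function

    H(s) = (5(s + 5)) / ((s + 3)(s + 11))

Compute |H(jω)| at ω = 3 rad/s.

Substitute s = j3: numerator = 25 + j15, denominator = 24 + j42.
|H(j3)| = |25 + j15| / |24 + j42| = 29.155 / 48.374 ≈ 0.6027.

|H(j3)| ≈ 0.6027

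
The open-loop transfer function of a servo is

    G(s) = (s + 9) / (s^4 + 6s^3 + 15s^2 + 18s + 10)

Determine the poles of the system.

The poles are the roots of the denominator s^4 + 6s^3 + 15s^2 + 18s + 10 = 0.
No real roots exist; factor into two real quadratics: (s^2 + 2s + 2)(s^2 + 4s + 5) = 0.
Each quadratic gives a conjugate pair via the quadratic formula.

s = -1 + j, -1 - j, -2 + j, -2 - j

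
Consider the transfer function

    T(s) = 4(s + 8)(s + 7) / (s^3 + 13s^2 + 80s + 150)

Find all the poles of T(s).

s = -5 + 5j, -5 - 5j, -3

The poles are the roots of the denominator s^3 + 13s^2 + 80s + 150 = 0.
Trying s = -3: the polynomial evaluates to 0, so (s + 3) is a factor.
Dividing out leaves s^2 + 10s + 50 = 0.
The quadratic formula then gives s = -5 ± 5j.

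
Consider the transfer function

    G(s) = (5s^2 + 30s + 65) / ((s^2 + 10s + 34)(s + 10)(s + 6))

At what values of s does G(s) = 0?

s = -3 ± 2j

Set the numerator to zero: 5s^2 + 30s + 65 = 0, i.e. 5·(s^2 + 6s + 13) = 0.
Factoring: (s^2 + 6s + 13) = 0.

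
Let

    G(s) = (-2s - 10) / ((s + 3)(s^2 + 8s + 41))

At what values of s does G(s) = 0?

Set the numerator to zero: -2s - 10 = 0, i.e. -2·(s + 5) = 0.
So s = -5.

s = -5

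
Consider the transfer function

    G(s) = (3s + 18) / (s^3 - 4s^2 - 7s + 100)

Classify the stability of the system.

unstable

The denominator s^3 - 4s^2 - 7s + 100 factors as (s + 4)(s^2 - 8s + 25), giving poles at s = -4, 4 + 3j, 4 - 3j.
Since the pole(s) at s = 4 ± 3j lie in the right half-plane, the system is unstable.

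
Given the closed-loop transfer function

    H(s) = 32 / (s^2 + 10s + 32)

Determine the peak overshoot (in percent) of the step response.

%OS ≈ 0.264%

Comparing s^2 + 10s + 32 to s^2 + 2ζωₙs + ωₙ²: ωₙ = √32 ≈ 5.657 rad/s and ζ = 10/(2·√32) ≈ 0.8839.
%OS = 100·exp(−πζ/√(1−ζ²)) = 100·exp(−π·0.8839/√(1−0.8839²)) ≈ 0.264%.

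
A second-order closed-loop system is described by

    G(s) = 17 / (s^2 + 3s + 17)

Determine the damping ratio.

Compare the denominator to the standard form s^2 + 2ζωₙs + ωₙ².
ωₙ² = 17, so ωₙ = √17 ≈ 4.123 rad/s.
2ζωₙ = 3, so ζ = 3/(2·√17) ≈ 0.3638.
With ζ = 0.3638 the response is underdamped.

ζ ≈ 0.3638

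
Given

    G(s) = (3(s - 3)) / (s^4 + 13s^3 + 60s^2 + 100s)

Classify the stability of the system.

The denominator s^4 + 13s^3 + 60s^2 + 100s factors as s(s^2 + 8s + 20)(s + 5), giving poles at s = 0, -4 ± 2j, -5.
Since the simple pole(s) at s = 0 lie on the jω-axis with none in the right half-plane, the system is marginally stable.

marginally stable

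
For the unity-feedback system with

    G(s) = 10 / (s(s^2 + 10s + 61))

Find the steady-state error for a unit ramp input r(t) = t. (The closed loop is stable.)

e_ss = 6.100

G(s) has one pole at the origin.
This is a Type 1 system. Kv = lim_{s→0} s·G(s) = 10/61.
e_ss = 1/Kv = 1/(10/61) = 61/10 ≈ 6.100.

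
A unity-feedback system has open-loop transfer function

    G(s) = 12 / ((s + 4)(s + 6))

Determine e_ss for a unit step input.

G(s) has no poles at the origin.
This is a Type 0 system. Kp = lim_{s→0} G(s) = 12/24 = 1/2.
e_ss = 1/(1 + Kp) = 1/(1 + 1/2) = 2/3 ≈ 0.6667.

e_ss = 0.6667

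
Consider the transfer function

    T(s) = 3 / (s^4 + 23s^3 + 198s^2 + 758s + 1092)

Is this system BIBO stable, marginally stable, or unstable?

stable

The denominator s^4 + 23s^3 + 198s^2 + 758s + 1092 factors as (s^2 + 10s + 26)(s + 6)(s + 7), giving poles at s = -5 ± j, -6, -7.
Since all poles lie strictly in the left half-plane, the system is stable.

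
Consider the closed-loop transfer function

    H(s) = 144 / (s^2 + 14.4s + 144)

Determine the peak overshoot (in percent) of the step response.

Comparing s^2 + 14.4s + 144 to s^2 + 2ζωₙs + ωₙ²: ωₙ = 12 rad/s and ζ = 14.4/(2·12) = 0.6.
%OS = 100·exp(−πζ/√(1−ζ²)) = 100·exp(−π·0.6/√(1−0.6²)) ≈ 9.48%.

%OS ≈ 9.48%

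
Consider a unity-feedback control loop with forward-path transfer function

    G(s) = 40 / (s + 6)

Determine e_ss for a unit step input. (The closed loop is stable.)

e_ss = 0.1304

G(s) has no poles at the origin.
This is a Type 0 system. Kp = lim_{s→0} G(s) = 40/6 = 20/3.
e_ss = 1/(1 + Kp) = 1/(1 + 20/3) = 3/23 ≈ 0.1304.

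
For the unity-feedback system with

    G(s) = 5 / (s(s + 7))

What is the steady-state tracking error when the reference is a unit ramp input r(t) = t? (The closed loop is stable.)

e_ss = 1.400

G(s) has one pole at the origin.
This is a Type 1 system. Kv = lim_{s→0} s·G(s) = 5/7.
e_ss = 1/Kv = 1/(5/7) = 7/5 ≈ 1.400.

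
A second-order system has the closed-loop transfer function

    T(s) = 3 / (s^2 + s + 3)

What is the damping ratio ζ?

Compare the denominator to the standard form s^2 + 2ζωₙs + ωₙ².
ωₙ² = 3, so ωₙ = √3 ≈ 1.732 rad/s.
2ζωₙ = 1, so ζ = 1/(2·√3) ≈ 0.2887.

ζ ≈ 0.2887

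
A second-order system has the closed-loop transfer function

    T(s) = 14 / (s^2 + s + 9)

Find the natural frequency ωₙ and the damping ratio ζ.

ωₙ = 3 rad/s, ζ ≈ 0.1667

Compare the denominator to the standard form s^2 + 2ζωₙs + ωₙ².
ωₙ² = 9, so ωₙ = 3 rad/s.
2ζωₙ = 1, so ζ = 1/(2·3) ≈ 0.1667.
With ζ = 0.1667 the response is underdamped.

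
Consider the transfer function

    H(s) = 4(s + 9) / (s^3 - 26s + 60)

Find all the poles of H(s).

The poles are the roots of the denominator s^3 - 26s + 60 = 0.
Trying s = -6: the polynomial evaluates to 0, so (s + 6) is a factor.
Dividing out leaves s^2 - 6s + 10 = 0.
The quadratic formula then gives s = 3 ± 1j.

s = 3 + j, 3 - j, -6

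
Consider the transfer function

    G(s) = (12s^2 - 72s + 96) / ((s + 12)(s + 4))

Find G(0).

Set s = 0: G(0) = (96) / (48) = 2.

G(0) = 2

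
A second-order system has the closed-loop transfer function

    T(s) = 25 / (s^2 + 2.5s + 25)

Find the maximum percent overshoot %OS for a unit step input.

Comparing s^2 + 2.5s + 25 to s^2 + 2ζωₙs + ωₙ²: ωₙ = 5 rad/s and ζ = 2.5/(2·5) = 0.25.
%OS = 100·exp(−πζ/√(1−ζ²)) = 100·exp(−π·0.25/√(1−0.25²)) ≈ 44.4%.

%OS ≈ 44.4%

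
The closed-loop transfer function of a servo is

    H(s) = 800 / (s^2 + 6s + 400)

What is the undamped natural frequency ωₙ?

ωₙ = 20 rad/s

Compare the denominator to the standard form s^2 + 2ζωₙs + ωₙ².
ωₙ² = 400, so ωₙ = 20 rad/s.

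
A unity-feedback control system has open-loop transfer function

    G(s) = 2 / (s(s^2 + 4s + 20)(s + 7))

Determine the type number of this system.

Type 1

The denominator has 1 factor of s at the origin (free integrator), so this is a Type 1 system.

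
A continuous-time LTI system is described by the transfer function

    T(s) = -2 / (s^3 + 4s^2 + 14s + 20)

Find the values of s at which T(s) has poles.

s = -1 + 3j, -1 - 3j, -2

The poles are the roots of the denominator s^3 + 4s^2 + 14s + 20 = 0.
Trying s = -2: the polynomial evaluates to 0, so (s + 2) is a factor.
Dividing out leaves s^2 + 2s + 10 = 0.
The quadratic formula then gives s = -1 ± 3j.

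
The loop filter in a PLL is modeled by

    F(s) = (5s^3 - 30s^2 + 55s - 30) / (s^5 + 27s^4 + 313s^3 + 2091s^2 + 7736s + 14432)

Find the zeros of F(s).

s = 2, 3, 1

Set the numerator to zero: 5s^3 - 30s^2 + 55s - 30 = 0, i.e. 5·(s^3 - 6s^2 + 11s - 6) = 0.
Factoring: (s - 2)(s - 3)(s - 1) = 0.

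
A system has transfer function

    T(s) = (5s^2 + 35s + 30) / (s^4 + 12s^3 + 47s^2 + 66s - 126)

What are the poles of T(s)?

s = -7, -3 + 3j, -3 - 3j, 1

The poles are the roots of the denominator s^4 + 12s^3 + 47s^2 + 66s - 126 = 0.
Trying s = -7: the polynomial evaluates to 0, so (s + 7) is a factor.
Dividing out leaves s^3 + 5s^2 + 12s - 18 = 0.
This factors further as (s^2 + 6s + 18)(s - 1) = 0.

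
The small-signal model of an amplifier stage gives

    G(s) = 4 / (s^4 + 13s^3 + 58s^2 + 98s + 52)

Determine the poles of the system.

s = -1, -2, -5 + j, -5 - j

The poles are the roots of the denominator s^4 + 13s^3 + 58s^2 + 98s + 52 = 0.
Trying s = -1: the polynomial evaluates to 0, so (s + 1) is a factor.
Dividing out leaves s^3 + 12s^2 + 46s + 52 = 0.
This factors further as (s + 2)(s^2 + 10s + 26) = 0.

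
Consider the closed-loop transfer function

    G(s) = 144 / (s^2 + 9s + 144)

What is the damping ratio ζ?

ζ = 0.375

Compare the denominator to the standard form s^2 + 2ζωₙs + ωₙ².
ωₙ² = 144, so ωₙ = 12 rad/s.
2ζωₙ = 9, so ζ = 9/(2·12) = 0.375.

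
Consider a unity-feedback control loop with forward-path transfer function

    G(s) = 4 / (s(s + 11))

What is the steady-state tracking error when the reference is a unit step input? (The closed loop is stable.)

G(s) has one pole at the origin.
This is a Type 1 system; for a step input the steady-state error is zero.

e_ss = 0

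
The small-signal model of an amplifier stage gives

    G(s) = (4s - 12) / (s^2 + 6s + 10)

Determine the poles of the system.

The poles are the roots of the denominator s^2 + 6s + 10 = 0.
Using the quadratic formula: s = (-6 ± √(-4))/2 = -3 ± 1j.

s = -3 + j, -3 - j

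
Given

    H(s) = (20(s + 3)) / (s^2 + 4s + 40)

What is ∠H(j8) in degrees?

At s = j8: numerator = 60 + j160, denominator = -24 + j32.
∠H = ∠num − ∠den = 69.444° − (126.87°) = -57.43°.

∠H(j8) ≈ -57.43°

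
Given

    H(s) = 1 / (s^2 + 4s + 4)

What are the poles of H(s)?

s = -2, -2

The poles are the roots of the denominator s^2 + 4s + 4 = 0.
Factoring: (s + 2)^2 = 0, so s = -2 and s = -2.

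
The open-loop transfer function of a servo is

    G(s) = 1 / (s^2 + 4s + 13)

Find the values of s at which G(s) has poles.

The poles are the roots of the denominator s^2 + 4s + 13 = 0.
Using the quadratic formula: s = (-4 ± √(-36))/2 = -2 ± 3j.

s = -2 ± 3j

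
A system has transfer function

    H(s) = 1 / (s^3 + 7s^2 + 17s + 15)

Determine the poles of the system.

The poles are the roots of the denominator s^3 + 7s^2 + 17s + 15 = 0.
Trying s = -3: the polynomial evaluates to 0, so (s + 3) is a factor.
Dividing out leaves s^2 + 4s + 5 = 0.
The quadratic formula then gives s = -2 ± 1j.

s = -2 ± j, -3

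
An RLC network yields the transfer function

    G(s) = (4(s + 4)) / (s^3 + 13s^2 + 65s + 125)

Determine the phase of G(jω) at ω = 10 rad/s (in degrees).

At s = j10: numerator = 16 + j40, denominator = -1175 - j350.
∠G = ∠num − ∠den = 68.199° − (-163.41°) = 231.6°, which wraps to -128.4°.

∠G(j10) ≈ -128.4°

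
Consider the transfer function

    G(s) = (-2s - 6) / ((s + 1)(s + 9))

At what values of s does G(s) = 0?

s = -3

Set the numerator to zero: -2s - 6 = 0, i.e. -2·(s + 3) = 0.
So s = -3.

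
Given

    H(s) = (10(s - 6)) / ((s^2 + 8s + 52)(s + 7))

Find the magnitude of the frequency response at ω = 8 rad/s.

|H(j8)| ≈ 0.1445

Substitute s = j8: numerator = -60 + j80, denominator = -596 + j352.
|H(j8)| = |-60 + j80| / |-596 + j352| = 100 / 692.18 ≈ 0.1445.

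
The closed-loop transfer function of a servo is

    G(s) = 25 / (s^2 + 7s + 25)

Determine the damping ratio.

Compare the denominator to the standard form s^2 + 2ζωₙs + ωₙ².
ωₙ² = 25, so ωₙ = 5 rad/s.
2ζωₙ = 7, so ζ = 7/(2·5) = 0.7.

ζ = 0.7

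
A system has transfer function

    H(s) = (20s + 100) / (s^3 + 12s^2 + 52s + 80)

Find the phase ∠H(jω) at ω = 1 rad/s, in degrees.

∠H(j1) ≈ -25.56°

At s = j1: numerator = 100 + j20, denominator = 68 + j51.
∠H = ∠num − ∠den = 11.310° − (36.870°) = -25.56°.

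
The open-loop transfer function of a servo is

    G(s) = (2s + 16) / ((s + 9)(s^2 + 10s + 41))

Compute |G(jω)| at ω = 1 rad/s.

Substitute s = j1: numerator = 16 + j2, denominator = 350 + j130.
|G(j1)| = |16 + j2| / |350 + j130| = 16.125 / 373.36 ≈ 0.04319.

|G(j1)| ≈ 0.04319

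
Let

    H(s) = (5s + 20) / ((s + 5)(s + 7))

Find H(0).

H(0) = 4/7 ≈ 0.5714

Set s = 0: H(0) = (20) / (35) = 4/7.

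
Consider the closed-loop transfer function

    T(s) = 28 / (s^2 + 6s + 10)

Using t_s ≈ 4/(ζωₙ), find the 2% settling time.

t_s ≈ 1.333 s

Comparing s^2 + 6s + 10 to s^2 + 2ζωₙs + ωₙ²: ωₙ = √10 ≈ 3.162 rad/s and ζ = 6/(2·√10) ≈ 0.9487.
ζωₙ = 6/2 = 3, so t_s ≈ 4/(ζωₙ) = 4/3 ≈ 1.333 s.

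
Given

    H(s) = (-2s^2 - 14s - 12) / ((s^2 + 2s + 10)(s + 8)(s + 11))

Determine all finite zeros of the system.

Set the numerator to zero: -2s^2 - 14s - 12 = 0, i.e. -2·(s^2 + 7s + 6) = 0.
Factoring: (s + 1)(s + 6) = 0.

s = -1, -6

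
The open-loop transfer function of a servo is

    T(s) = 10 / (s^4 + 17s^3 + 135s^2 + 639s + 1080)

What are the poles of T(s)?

The poles are the roots of the denominator s^4 + 17s^3 + 135s^2 + 639s + 1080 = 0.
Trying s = -3: the polynomial evaluates to 0, so (s + 3) is a factor.
Dividing out leaves s^3 + 14s^2 + 93s + 360 = 0.
This factors further as (s^2 + 6s + 45)(s + 8) = 0.

s = -3 + 6j, -3 - 6j, -3, -8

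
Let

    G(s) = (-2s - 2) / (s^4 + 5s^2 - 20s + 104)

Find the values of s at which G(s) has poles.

The poles are the roots of the denominator s^4 + 5s^2 - 20s + 104 = 0.
No real roots exist; factor into two real quadratics: (s^2 - 4s + 8)(s^2 + 4s + 13) = 0.
Each quadratic gives a conjugate pair via the quadratic formula.

s = 2 ± 2j, -2 ± 3j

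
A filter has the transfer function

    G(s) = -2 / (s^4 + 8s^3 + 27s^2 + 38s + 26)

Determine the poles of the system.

s = -1 + j, -1 - j, -3 + 2j, -3 - 2j

The poles are the roots of the denominator s^4 + 8s^3 + 27s^2 + 38s + 26 = 0.
No real roots exist; factor into two real quadratics: (s^2 + 2s + 2)(s^2 + 6s + 13) = 0.
Each quadratic gives a conjugate pair via the quadratic formula.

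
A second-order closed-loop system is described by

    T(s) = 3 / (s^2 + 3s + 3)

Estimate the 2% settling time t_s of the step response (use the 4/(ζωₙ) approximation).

t_s ≈ 2.667 s

Comparing s^2 + 3s + 3 to s^2 + 2ζωₙs + ωₙ²: ωₙ = √3 ≈ 1.732 rad/s and ζ = 3/(2·√3) ≈ 0.8660.
ζωₙ = 3/2 = 1.5, so t_s ≈ 4/(ζωₙ) = 4/1.5 ≈ 2.667 s.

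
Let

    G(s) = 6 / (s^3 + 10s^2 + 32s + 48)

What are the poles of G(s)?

s = -2 ± 2j, -6

The poles are the roots of the denominator s^3 + 10s^2 + 32s + 48 = 0.
Trying s = -6: the polynomial evaluates to 0, so (s + 6) is a factor.
Dividing out leaves s^2 + 4s + 8 = 0.
The quadratic formula then gives s = -2 ± 2j.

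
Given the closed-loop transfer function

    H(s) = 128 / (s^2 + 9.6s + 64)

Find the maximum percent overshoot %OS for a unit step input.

%OS ≈ 9.48%

Comparing s^2 + 9.6s + 64 to s^2 + 2ζωₙs + ωₙ²: ωₙ = 8 rad/s and ζ = 9.6/(2·8) = 0.6.
%OS = 100·exp(−πζ/√(1−ζ²)) = 100·exp(−π·0.6/√(1−0.6²)) ≈ 9.48%.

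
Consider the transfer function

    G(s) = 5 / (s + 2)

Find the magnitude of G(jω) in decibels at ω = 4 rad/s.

|G(j4)|_dB ≈ 0.969 dB

Substitute s = j4: numerator = 5, denominator = 2 + j4.
|G(j4)| = |5| / |2 + j4| = 5 / 4.4721 ≈ 1.118.
In decibels: 20·log₁₀(1.118) ≈ 0.969 dB.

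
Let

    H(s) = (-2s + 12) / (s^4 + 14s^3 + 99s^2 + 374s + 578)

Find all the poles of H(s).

The poles are the roots of the denominator s^4 + 14s^3 + 99s^2 + 374s + 578 = 0.
No real roots exist; factor into two real quadratics: (s^2 + 6s + 34)(s^2 + 8s + 17) = 0.
Each quadratic gives a conjugate pair via the quadratic formula.

s = -3 ± 5j, -4 ± j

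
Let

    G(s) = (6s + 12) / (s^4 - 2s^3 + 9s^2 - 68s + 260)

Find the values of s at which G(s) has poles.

The poles are the roots of the denominator s^4 - 2s^3 + 9s^2 - 68s + 260 = 0.
No real roots exist; factor into two real quadratics: (s^2 - 6s + 13)(s^2 + 4s + 20) = 0.
Each quadratic gives a conjugate pair via the quadratic formula.

s = 3 + 2j, 3 - 2j, -2 + 4j, -2 - 4j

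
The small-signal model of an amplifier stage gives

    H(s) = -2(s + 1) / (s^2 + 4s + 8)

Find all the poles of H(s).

The poles are the roots of the denominator s^2 + 4s + 8 = 0.
Using the quadratic formula: s = (-4 ± √(-16))/2 = -2 ± 2j.

s = -2 ± 2j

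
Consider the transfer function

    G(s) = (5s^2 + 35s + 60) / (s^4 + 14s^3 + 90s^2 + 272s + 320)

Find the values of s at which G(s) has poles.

s = -3 + j, -3 - j, -4 + 4j, -4 - 4j

The poles are the roots of the denominator s^4 + 14s^3 + 90s^2 + 272s + 320 = 0.
No real roots exist; factor into two real quadratics: (s^2 + 6s + 10)(s^2 + 8s + 32) = 0.
Each quadratic gives a conjugate pair via the quadratic formula.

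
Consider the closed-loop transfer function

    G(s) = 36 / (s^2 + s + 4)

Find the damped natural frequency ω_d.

ω_d ≈ 1.936 rad/s

Comparing s^2 + s + 4 to s^2 + 2ζωₙs + ωₙ²: ωₙ = 2 rad/s and ζ = 1/(2·2) = 0.25.
ζωₙ = 1/2 = 0.5, so ω_d = ωₙ√(1−ζ²) = √(ωₙ² − (ζωₙ)²) = √(4 − 0.5²) = √3.75 ≈ 1.936 rad/s.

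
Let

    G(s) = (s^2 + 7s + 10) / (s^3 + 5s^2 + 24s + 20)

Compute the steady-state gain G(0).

Set s = 0: G(0) = (10) / (20) = 1/2.

G(0) = 1/2 ≈ 0.5000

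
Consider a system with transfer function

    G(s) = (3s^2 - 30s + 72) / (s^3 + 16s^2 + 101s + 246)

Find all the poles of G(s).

s = -5 ± 4j, -6

The poles are the roots of the denominator s^3 + 16s^2 + 101s + 246 = 0.
Trying s = -6: the polynomial evaluates to 0, so (s + 6) is a factor.
Dividing out leaves s^2 + 10s + 41 = 0.
The quadratic formula then gives s = -5 ± 4j.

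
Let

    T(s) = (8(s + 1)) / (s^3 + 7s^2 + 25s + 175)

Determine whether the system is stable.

The denominator s^3 + 7s^2 + 25s + 175 factors as (s^2 + 25)(s + 7), giving poles at s = 5j, -5j, -7.
Since the simple pole(s) at s = 5j, -5j lie on the jω-axis with none in the right half-plane, the system is marginally stable.

marginally stable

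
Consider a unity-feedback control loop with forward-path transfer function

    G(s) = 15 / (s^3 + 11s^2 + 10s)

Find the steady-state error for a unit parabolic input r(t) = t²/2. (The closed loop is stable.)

G(s) has one pole at the origin.
This is a Type 1 system; Ka = lim_{s→0} s^2·G(s) = 0, so the steady-state error for a parabola input is infinite.

e_ss = ∞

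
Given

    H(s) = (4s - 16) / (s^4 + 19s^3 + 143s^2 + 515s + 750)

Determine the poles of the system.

s = -4 ± 3j, -6, -5

The poles are the roots of the denominator s^4 + 19s^3 + 143s^2 + 515s + 750 = 0.
Trying s = -6: the polynomial evaluates to 0, so (s + 6) is a factor.
Dividing out leaves s^3 + 13s^2 + 65s + 125 = 0.
This factors further as (s^2 + 8s + 25)(s + 5) = 0.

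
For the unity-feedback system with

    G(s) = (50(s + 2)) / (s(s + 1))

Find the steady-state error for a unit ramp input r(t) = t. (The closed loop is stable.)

e_ss = 0.01000

G(s) has one pole at the origin.
This is a Type 1 system. Kv = lim_{s→0} s·G(s) = 100/1.
e_ss = 1/Kv = 1/(100) = 1/100 ≈ 0.01000.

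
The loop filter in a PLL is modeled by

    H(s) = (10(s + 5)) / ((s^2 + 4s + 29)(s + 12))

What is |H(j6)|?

|H(j6)| ≈ 0.2329

Substitute s = j6: numerator = 50 + j60, denominator = -228 + j246.
|H(j6)| = |50 + j60| / |-228 + j246| = 78.102 / 335.41 ≈ 0.2329.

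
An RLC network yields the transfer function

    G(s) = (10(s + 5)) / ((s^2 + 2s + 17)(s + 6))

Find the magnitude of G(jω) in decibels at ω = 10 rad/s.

|G(j10)|_dB ≈ -19.0 dB

Substitute s = j10: numerator = 50 + j100, denominator = -698 - j710.
|G(j10)| = |50 + j100| / |-698 - j710| = 111.80 / 995.64 ≈ 0.1123.
In decibels: 20·log₁₀(0.1123) ≈ -19.0 dB.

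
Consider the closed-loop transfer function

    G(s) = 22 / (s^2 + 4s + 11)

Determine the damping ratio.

Compare the denominator to the standard form s^2 + 2ζωₙs + ωₙ².
ωₙ² = 11, so ωₙ = √11 ≈ 3.317 rad/s.
2ζωₙ = 4, so ζ = 4/(2·√11) ≈ 0.6030.
With ζ = 0.6030 the response is underdamped.

ζ ≈ 0.6030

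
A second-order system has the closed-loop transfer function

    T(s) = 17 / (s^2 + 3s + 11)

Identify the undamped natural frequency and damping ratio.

Compare the denominator to the standard form s^2 + 2ζωₙs + ωₙ².
ωₙ² = 11, so ωₙ = √11 ≈ 3.317 rad/s.
2ζωₙ = 3, so ζ = 3/(2·√11) ≈ 0.4523.

ωₙ ≈ 3.317 rad/s, ζ ≈ 0.4523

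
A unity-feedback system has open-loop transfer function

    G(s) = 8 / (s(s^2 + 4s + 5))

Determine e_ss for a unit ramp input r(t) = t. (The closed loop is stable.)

e_ss = 0.6250

G(s) has one pole at the origin.
This is a Type 1 system. Kv = lim_{s→0} s·G(s) = 8/5.
e_ss = 1/Kv = 1/(8/5) = 5/8 ≈ 0.6250.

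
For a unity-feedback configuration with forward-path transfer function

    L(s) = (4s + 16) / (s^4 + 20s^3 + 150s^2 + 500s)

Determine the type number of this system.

Factor s from the denominator: s^4 + 20s^3 + 150s^2 + 500s = s·(s^3 + 20s^2 + 150s + 500).
There is 1 pole at the origin, so the system is Type 1.

Type 1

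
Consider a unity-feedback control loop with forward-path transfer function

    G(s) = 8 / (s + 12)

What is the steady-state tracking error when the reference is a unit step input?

G(s) has no poles at the origin.
This is a Type 0 system. Kp = lim_{s→0} G(s) = 8/12 = 2/3.
e_ss = 1/(1 + Kp) = 1/(1 + 2/3) = 3/5 ≈ 0.6000.

e_ss = 0.6000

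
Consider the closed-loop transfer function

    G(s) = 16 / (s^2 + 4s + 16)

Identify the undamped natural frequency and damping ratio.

ωₙ = 4 rad/s, ζ = 0.5

Compare the denominator to the standard form s^2 + 2ζωₙs + ωₙ².
ωₙ² = 16, so ωₙ = 4 rad/s.
2ζωₙ = 4, so ζ = 4/(2·4) = 0.5.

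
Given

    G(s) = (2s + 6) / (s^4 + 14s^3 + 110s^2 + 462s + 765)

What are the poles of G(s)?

The poles are the roots of the denominator s^4 + 14s^3 + 110s^2 + 462s + 765 = 0.
No real roots exist; factor into two real quadratics: (s^2 + 8s + 17)(s^2 + 6s + 45) = 0.
Each quadratic gives a conjugate pair via the quadratic formula.

s = -4 ± j, -3 ± 6j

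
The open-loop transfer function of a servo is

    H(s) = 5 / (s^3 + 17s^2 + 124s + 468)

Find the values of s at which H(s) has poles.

s = -4 + 6j, -4 - 6j, -9

The poles are the roots of the denominator s^3 + 17s^2 + 124s + 468 = 0.
Trying s = -9: the polynomial evaluates to 0, so (s + 9) is a factor.
Dividing out leaves s^2 + 8s + 52 = 0.
The quadratic formula then gives s = -4 ± 6j.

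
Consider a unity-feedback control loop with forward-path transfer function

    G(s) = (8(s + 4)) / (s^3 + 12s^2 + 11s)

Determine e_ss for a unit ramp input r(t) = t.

e_ss = 0.3438

G(s) has one pole at the origin.
This is a Type 1 system. Kv = lim_{s→0} s·G(s) = 32/11.
e_ss = 1/Kv = 1/(32/11) = 11/32 ≈ 0.3438.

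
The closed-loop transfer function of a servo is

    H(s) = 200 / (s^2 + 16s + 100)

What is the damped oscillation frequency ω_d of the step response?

Comparing s^2 + 16s + 100 to s^2 + 2ζωₙs + ωₙ²: ωₙ = 10 rad/s and ζ = 16/(2·10) = 0.8.
ζωₙ = 16/2 = 8, so ω_d = ωₙ√(1−ζ²) = √(ωₙ² − (ζωₙ)²) = √(100 − 8²) = √36 = 6 rad/s.

ω_d = 6 rad/s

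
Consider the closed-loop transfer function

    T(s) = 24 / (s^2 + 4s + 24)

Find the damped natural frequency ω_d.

Comparing s^2 + 4s + 24 to s^2 + 2ζωₙs + ωₙ²: ωₙ = √24 ≈ 4.899 rad/s and ζ = 4/(2·√24) ≈ 0.4082.
ζωₙ = 4/2 = 2, so ω_d = ωₙ√(1−ζ²) = √(ωₙ² − (ζωₙ)²) = √(24 − 2²) = √20 ≈ 4.472 rad/s.

ω_d ≈ 4.472 rad/s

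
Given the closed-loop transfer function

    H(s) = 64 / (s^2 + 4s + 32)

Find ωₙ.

Compare the denominator to the standard form s^2 + 2ζωₙs + ωₙ².
ωₙ² = 32, so ωₙ = √32 ≈ 5.657 rad/s.

ωₙ ≈ 5.657 rad/s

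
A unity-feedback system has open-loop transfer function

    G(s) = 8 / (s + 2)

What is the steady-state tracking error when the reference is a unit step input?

e_ss = 0.2000

G(s) has no poles at the origin.
This is a Type 0 system. Kp = lim_{s→0} G(s) = 8/2 = 4.
e_ss = 1/(1 + Kp) = 1/(1 + 4) = 1/5 ≈ 0.2000.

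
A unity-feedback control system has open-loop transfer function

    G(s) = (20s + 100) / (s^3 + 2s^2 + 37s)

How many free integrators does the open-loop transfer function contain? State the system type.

Factor s from the denominator: s^3 + 2s^2 + 37s = s·(s^2 + 2s + 37).
There is 1 pole at the origin, so the system is Type 1.

Type 1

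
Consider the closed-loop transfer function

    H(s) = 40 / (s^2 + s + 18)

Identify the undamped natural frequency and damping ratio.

Compare the denominator to the standard form s^2 + 2ζωₙs + ωₙ².
ωₙ² = 18, so ωₙ = √18 ≈ 4.243 rad/s.
2ζωₙ = 1, so ζ = 1/(2·√18) ≈ 0.1179.
With ζ = 0.1179 the response is underdamped.

ωₙ ≈ 4.243 rad/s, ζ ≈ 0.1179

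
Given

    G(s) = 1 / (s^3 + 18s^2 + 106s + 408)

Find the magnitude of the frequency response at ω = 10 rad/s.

Substitute s = j10: numerator = 1, denominator = -1392 + j60.
|G(j10)| = |1| / |-1392 + j60| = 1 / 1393.3 ≈ 0.0007177.

|G(j10)| ≈ 0.0007177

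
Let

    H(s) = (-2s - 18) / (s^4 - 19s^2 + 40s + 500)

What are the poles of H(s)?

The poles are the roots of the denominator s^4 - 19s^2 + 40s + 500 = 0.
No real roots exist; factor into two real quadratics: (s^2 - 8s + 25)(s^2 + 8s + 20) = 0.
Each quadratic gives a conjugate pair via the quadratic formula.

s = 4 + 3j, 4 - 3j, -4 + 2j, -4 - 2j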